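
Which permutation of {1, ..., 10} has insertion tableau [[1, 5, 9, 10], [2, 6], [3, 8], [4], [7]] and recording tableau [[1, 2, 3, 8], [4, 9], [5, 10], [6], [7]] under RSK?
7 8 9 4 3 2 1 10 6 5

Reverse the RSK construction: for i from n down to 1, find the cell of Q containing i, remove the entry at that cell from P, and reverse-bump it up through P; the value ejected from row 1 is w(i).

Step i=10: Q has 10 at row 3, column 2; remove 8 from row 3 of P and reverse-bump: 8 enters row 2 and ejects 6; 6 enters row 1 and ejects 5. So w(10) = 5. P is now [[1, 6, 9, 10], [2, 8], [3], [4], [7]].
Step i=9: Q has 9 at row 2, column 2; remove 8 from row 2 of P and reverse-bump: 8 enters row 1 and ejects 6. So w(9) = 6. P is now [[1, 8, 9, 10], [2], [3], [4], [7]].
Step i=8: Q has 8 at row 1, column 4; remove that cell from P, ejecting 10. So w(8) = 10. P is now [[1, 8, 9], [2], [3], [4], [7]].
Step i=7: Q has 7 at row 5, column 1; remove 7 from row 5 of P and reverse-bump: 7 enters row 4 and ejects 4; 4 enters row 3 and ejects 3; 3 enters row 2 and ejects 2; 2 enters row 1 and ejects 1. So w(7) = 1. P is now [[2, 8, 9], [3], [4], [7]].
Step i=6: Q has 6 at row 4, column 1; remove 7 from row 4 of P and reverse-bump: 7 enters row 3 and ejects 4; 4 enters row 2 and ejects 3; 3 enters row 1 and ejects 2. So w(6) = 2. P is now [[3, 8, 9], [4], [7]].
Step i=5: Q has 5 at row 3, column 1; remove 7 from row 3 of P and reverse-bump: 7 enters row 2 and ejects 4; 4 enters row 1 and ejects 3. So w(5) = 3. P is now [[4, 8, 9], [7]].
Step i=4: Q has 4 at row 2, column 1; remove 7 from row 2 of P and reverse-bump: 7 enters row 1 and ejects 4. So w(4) = 4. P is now [[7, 8, 9]].
Step i=3: Q has 3 at row 1, column 3; remove that cell from P, ejecting 9. So w(3) = 9. P is now [[7, 8]].
Step i=2: Q has 2 at row 1, column 2; remove that cell from P, ejecting 8. So w(2) = 8. P is now [[7]].
Step i=1: Q has 1 at row 1, column 1; remove that cell from P, ejecting 7. So w(1) = 7. P is now [].

So w = 7 8 9 4 3 2 1 10 6 5.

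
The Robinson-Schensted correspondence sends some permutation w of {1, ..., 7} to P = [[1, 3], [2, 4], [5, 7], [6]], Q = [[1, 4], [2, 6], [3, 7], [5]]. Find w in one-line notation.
6 5 2 7 1 4 3

Reverse RSK: for i = n, n-1, ..., 1, locate i in Q, remove the corresponding corner cell from P, and reverse-bump its entry up through P; the value ejected from row 1 is w(i).

So w = 6 5 2 7 1 4 3.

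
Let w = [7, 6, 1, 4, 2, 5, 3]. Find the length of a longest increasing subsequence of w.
3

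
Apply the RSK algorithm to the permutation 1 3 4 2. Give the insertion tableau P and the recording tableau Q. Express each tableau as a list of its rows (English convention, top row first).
Insert each entry of the permutation into P by Schensted row insertion, recording in Q the position of each new cell.

After inserting 1: P = [[1]].
After inserting 3: P = [[1, 3]].
After inserting 4: P = [[1, 3, 4]].
After inserting 2: P = [[1, 2, 4], [3]].

So P = [[1, 2, 4], [3]], Q = [[1, 2, 3], [4]].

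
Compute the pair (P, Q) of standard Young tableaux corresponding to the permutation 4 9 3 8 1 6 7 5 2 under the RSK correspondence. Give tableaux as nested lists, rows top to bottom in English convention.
Insert each entry of the permutation into P by Schensted row insertion, recording in Q the position of each new cell.

Insert 4: appended to row 1. P = [[4]], Q = [[1]].
Insert 9: appended to row 1. P = [[4, 9]], Q = [[1, 2]].
Insert 3: 3 bumps 4 from row 1; 4 starts row 2. P = [[3, 9], [4]], Q = [[1, 2], [3]].
Insert 8: 8 bumps 9 from row 1; 9 appends to row 2. P = [[3, 8], [4, 9]], Q = [[1, 2], [3, 4]].
Insert 1: 1 bumps 3 from row 1; 3 bumps 4 from row 2; 4 starts row 3. P = [[1, 8], [3, 9], [4]], Q = [[1, 2], [3, 4], [5]].
Insert 6: 6 bumps 8 from row 1; 8 bumps 9 from row 2; 9 appends to row 3. P = [[1, 6], [3, 8], [4, 9]], Q = [[1, 2], [3, 4], [5, 6]].
Insert 7: appended to row 1. P = [[1, 6, 7], [3, 8], [4, 9]], Q = [[1, 2, 7], [3, 4], [5, 6]].
Insert 5: 5 bumps 6 from row 1; 6 bumps 8 from row 2; 8 bumps 9 from row 3; 9 starts row 4. P = [[1, 5, 7], [3, 6], [4, 8], [9]], Q = [[1, 2, 7], [3, 4], [5, 6], [8]].
Insert 2: 2 bumps 5 from row 1; 5 bumps 6 from row 2; 6 bumps 8 from row 3; 8 bumps 9 from row 4; 9 starts row 5. P = [[1, 2, 7], [3, 5], [4, 6], [8], [9]], Q = [[1, 2, 7], [3, 4], [5, 6], [8], [9]].

So P = [[1, 2, 7], [3, 5], [4, 6], [8], [9]], Q = [[1, 2, 7], [3, 4], [5, 6], [8], [9]].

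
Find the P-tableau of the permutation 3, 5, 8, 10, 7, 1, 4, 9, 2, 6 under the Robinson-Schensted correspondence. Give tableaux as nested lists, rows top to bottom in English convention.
Insert 3: appended to row 1. P = [[3]].
Insert 5: appended to row 1. P = [[3, 5]].
Insert 8: appended to row 1. P = [[3, 5, 8]].
Insert 10: appended to row 1. P = [[3, 5, 8, 10]].
Insert 7: 7 bumps 8 from row 1; 8 starts row 2. P = [[3, 5, 7, 10], [8]].
Insert 1: 1 bumps 3 from row 1; 3 bumps 8 from row 2; 8 starts row 3. P = [[1, 5, 7, 10], [3], [8]].
Insert 4: 4 bumps 5 from row 1; 5 appends to row 2. P = [[1, 4, 7, 10], [3, 5], [8]].
Insert 9: 9 bumps 10 from row 1; 10 appends to row 2. P = [[1, 4, 7, 9], [3, 5, 10], [8]].
Insert 2: 2 bumps 4 from row 1; 4 bumps 5 from row 2; 5 bumps 8 from row 3; 8 starts row 4. P = [[1, 2, 7, 9], [3, 4, 10], [5], [8]].
Insert 6: 6 bumps 7 from row 1; 7 bumps 10 from row 2; 10 appends to row 3. P = [[1, 2, 6, 9], [3, 4, 7], [5, 10], [8]].

So P = [[1, 2, 6, 9], [3, 4, 7], [5, 10], [8]].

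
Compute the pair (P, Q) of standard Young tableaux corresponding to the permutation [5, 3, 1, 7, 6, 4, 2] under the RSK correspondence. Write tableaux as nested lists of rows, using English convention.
P = [[1, 2], [3, 4], [5, 6], [7]], Q = [[1, 4], [2, 5], [3, 6], [7]]

Insert each entry of the permutation into P by Schensted row insertion, recording in Q the position of each new cell.

Insert 5: appended to row 1. P = [[5]].
Insert 3: 3 bumps 5 from row 1; 5 starts row 2. P = [[3], [5]].
Insert 1: 1 bumps 3 from row 1; 3 bumps 5 from row 2; 5 starts row 3. P = [[1], [3], [5]].
Insert 7: appended to row 1. P = [[1, 7], [3], [5]].
Insert 6: 6 bumps 7 from row 1; 7 appends to row 2. P = [[1, 6], [3, 7], [5]].
Insert 4: 4 bumps 6 from row 1; 6 bumps 7 from row 2; 7 appends to row 3. P = [[1, 4], [3, 6], [5, 7]].
Insert 2: 2 bumps 4 from row 1; 4 bumps 6 from row 2; 6 bumps 7 from row 3; 7 starts row 4. P = [[1, 2], [3, 4], [5, 6], [7]].

So P = [[1, 2], [3, 4], [5, 6], [7]], Q = [[1, 4], [2, 5], [3, 6], [7]].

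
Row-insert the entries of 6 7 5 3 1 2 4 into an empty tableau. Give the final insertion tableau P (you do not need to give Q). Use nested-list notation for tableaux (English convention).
P = [[1, 2, 4], [3, 7], [5], [6]]

Insert 6: appended to row 1. P = [[6]].
Insert 7: appended to row 1. P = [[6, 7]].
Insert 5: 5 bumps 6 from row 1; 6 starts row 2. P = [[5, 7], [6]].
Insert 3: 3 bumps 5 from row 1; 5 bumps 6 from row 2; 6 starts row 3. P = [[3, 7], [5], [6]].
Insert 1: 1 bumps 3 from row 1; 3 bumps 5 from row 2; 5 bumps 6 from row 3; 6 starts row 4. P = [[1, 7], [3], [5], [6]].
Insert 2: 2 bumps 7 from row 1; 7 appends to row 2. P = [[1, 2], [3, 7], [5], [6]].
Insert 4: appended to row 1. P = [[1, 2, 4], [3, 7], [5], [6]].

So P = [[1, 2, 4], [3, 7], [5], [6]].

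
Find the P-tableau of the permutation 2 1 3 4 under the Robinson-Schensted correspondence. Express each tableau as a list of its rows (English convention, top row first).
Insert 2: appended to row 1. P = [[2]].
Insert 1: 1 bumps 2 from row 1; 2 starts row 2. P = [[1], [2]].
Insert 3: appended to row 1. P = [[1, 3], [2]].
Insert 4: appended to row 1. P = [[1, 3, 4], [2]].

So P = [[1, 3, 4], [2]].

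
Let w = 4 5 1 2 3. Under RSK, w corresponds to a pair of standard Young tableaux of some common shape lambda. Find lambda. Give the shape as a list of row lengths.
[3, 2]

RSK row insertion gives P = [[1, 2, 3], [4, 5]], which has shape [3, 2].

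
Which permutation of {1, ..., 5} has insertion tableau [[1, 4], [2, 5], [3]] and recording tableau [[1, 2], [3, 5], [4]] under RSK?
3 5 2 1 4

Reverse the RSK construction: for i from n down to 1, find the cell of Q containing i, remove the entry at that cell from P, and reverse-bump it up through P; the value ejected from row 1 is w(i).

Step i=5: Q has 5 at row 2, column 2; remove 5 from row 2 of P and reverse-bump: 5 enters row 1 and ejects 4. So w(5) = 4. P is now [[1, 5], [2], [3]].
Step i=4: Q has 4 at row 3, column 1; remove 3 from row 3 of P and reverse-bump: 3 enters row 2 and ejects 2; 2 enters row 1 and ejects 1. So w(4) = 1. P is now [[2, 5], [3]].
Step i=3: Q has 3 at row 2, column 1; remove 3 from row 2 of P and reverse-bump: 3 enters row 1 and ejects 2. So w(3) = 2. P is now [[3, 5]].
Step i=2: Q has 2 at row 1, column 2; remove that cell from P, ejecting 5. So w(2) = 5. P is now [[3]].
Step i=1: Q has 1 at row 1, column 1; remove that cell from P, ejecting 3. So w(1) = 3. P is now [].

So w = 3 5 2 1 4.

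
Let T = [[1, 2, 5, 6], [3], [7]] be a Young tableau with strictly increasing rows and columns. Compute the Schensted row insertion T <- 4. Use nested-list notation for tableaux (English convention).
In row 1, 4 replaces 5 (the leftmost entry greater than 4); 5 is bumped to row 2. 5 is appended to row 2. The new tableau is [[1, 2, 4, 6], [3, 5], [7]].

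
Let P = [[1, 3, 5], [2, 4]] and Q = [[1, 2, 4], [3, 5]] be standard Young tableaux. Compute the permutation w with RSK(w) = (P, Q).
Reverse the RSK construction: for i from n down to 1, find the cell of Q containing i, remove the entry at that cell from P, and reverse-bump it up through P; the value ejected from row 1 is w(i).

Step i=5: Q has 5 at row 2, column 2; remove 4 from row 2 of P and reverse-bump: 4 enters row 1 and ejects 3. So w(5) = 3. P is now [[1, 4, 5], [2]].
Step i=4: Q has 4 at row 1, column 3; remove that cell from P, ejecting 5. So w(4) = 5. P is now [[1, 4], [2]].
Step i=3: Q has 3 at row 2, column 1; remove 2 from row 2 of P and reverse-bump: 2 enters row 1 and ejects 1. So w(3) = 1. P is now [[2, 4]].
Step i=2: Q has 2 at row 1, column 2; remove that cell from P, ejecting 4. So w(2) = 4. P is now [[2]].
Step i=1: Q has 1 at row 1, column 1; remove that cell from P, ejecting 2. So w(1) = 2. P is now [].

So w = 2 4 1 5 3.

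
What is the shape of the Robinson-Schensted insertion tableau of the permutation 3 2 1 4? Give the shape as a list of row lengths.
Row-insert each entry into an empty tableau.

After inserting 3: P = [[3]].
After inserting 2: P = [[2], [3]].
After inserting 1: P = [[1], [2], [3]].
After inserting 4: P = [[1, 4], [2], [3]].

The final insertion tableau P = [[1, 4], [2], [3]] has shape [2, 1, 1].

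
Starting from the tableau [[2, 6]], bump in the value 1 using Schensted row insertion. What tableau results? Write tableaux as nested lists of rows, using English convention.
In row 1, 1 replaces 2 (the leftmost entry greater than 1); 2 is bumped to row 2. 2 starts a new row 2. The new tableau is [[1, 6], [2]].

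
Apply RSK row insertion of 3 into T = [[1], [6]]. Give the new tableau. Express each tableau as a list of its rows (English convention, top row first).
3 is larger than every entry of row 1, so it is appended to row 1. The new tableau is [[1, 3], [6]].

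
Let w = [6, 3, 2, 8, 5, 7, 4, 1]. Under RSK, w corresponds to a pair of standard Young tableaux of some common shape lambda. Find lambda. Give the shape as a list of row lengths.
[3, 2, 2, 1]

Row-insert each entry into an empty tableau.

After inserting 6: P = [[6]].
After inserting 3: P = [[3], [6]].
After inserting 2: P = [[2], [3], [6]].
After inserting 8: P = [[2, 8], [3], [6]].
After inserting 5: P = [[2, 5], [3, 8], [6]].
After inserting 7: P = [[2, 5, 7], [3, 8], [6]].
After inserting 4: P = [[2, 4, 7], [3, 5], [6, 8]].
After inserting 1: P = [[1, 4, 7], [2, 5], [3, 8], [6]].

The final insertion tableau P = [[1, 4, 7], [2, 5], [3, 8], [6]] has shape [3, 2, 2, 1].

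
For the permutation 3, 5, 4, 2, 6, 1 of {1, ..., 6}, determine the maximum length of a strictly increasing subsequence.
3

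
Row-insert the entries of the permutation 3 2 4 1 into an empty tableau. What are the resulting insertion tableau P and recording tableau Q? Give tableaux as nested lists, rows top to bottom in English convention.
Insert each entry of the permutation into P by Schensted row insertion, recording in Q the position of each new cell.

After inserting 3: P = [[3]].
After inserting 2: P = [[2], [3]].
After inserting 4: P = [[2, 4], [3]].
After inserting 1: P = [[1, 4], [2], [3]].

So P = [[1, 4], [2], [3]], Q = [[1, 3], [2], [4]].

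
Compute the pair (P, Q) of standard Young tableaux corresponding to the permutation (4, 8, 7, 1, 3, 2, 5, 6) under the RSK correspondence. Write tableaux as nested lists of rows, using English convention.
Insert each entry of the permutation into P by Schensted row insertion, recording in Q the position of each new cell.

After inserting 4: P = [[4]].
After inserting 8: P = [[4, 8]].
After inserting 7: P = [[4, 7], [8]].
After inserting 1: P = [[1, 7], [4], [8]].
After inserting 3: P = [[1, 3], [4, 7], [8]].
After inserting 2: P = [[1, 2], [3, 7], [4], [8]].
After inserting 5: P = [[1, 2, 5], [3, 7], [4], [8]].
After inserting 6: P = [[1, 2, 5, 6], [3, 7], [4], [8]].

So P = [[1, 2, 5, 6], [3, 7], [4], [8]], Q = [[1, 2, 7, 8], [3, 5], [4], [6]].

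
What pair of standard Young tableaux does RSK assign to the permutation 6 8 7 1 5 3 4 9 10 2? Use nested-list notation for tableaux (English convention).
P = [[1, 2, 4, 9, 10], [3, 7], [5], [6], [8]], Q = [[1, 2, 7, 8, 9], [3, 5], [4], [6], [10]]

Insert each entry of the permutation into P by Schensted row insertion, recording in Q the position of each new cell.

After inserting 6: P = [[6]].
After inserting 8: P = [[6, 8]].
After inserting 7: P = [[6, 7], [8]].
After inserting 1: P = [[1, 7], [6], [8]].
After inserting 5: P = [[1, 5], [6, 7], [8]].
After inserting 3: P = [[1, 3], [5, 7], [6], [8]].
After inserting 4: P = [[1, 3, 4], [5, 7], [6], [8]].
After inserting 9: P = [[1, 3, 4, 9], [5, 7], [6], [8]].
After inserting 10: P = [[1, 3, 4, 9, 10], [5, 7], [6], [8]].
After inserting 2: P = [[1, 2, 4, 9, 10], [3, 7], [5], [6], [8]].

So P = [[1, 2, 4, 9, 10], [3, 7], [5], [6], [8]], Q = [[1, 2, 7, 8, 9], [3, 5], [4], [6], [10]].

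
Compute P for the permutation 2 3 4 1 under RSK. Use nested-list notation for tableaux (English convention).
Insert 2: appended to row 1. P = [[2]].
Insert 3: appended to row 1. P = [[2, 3]].
Insert 4: appended to row 1. P = [[2, 3, 4]].
Insert 1: 1 bumps 2 from row 1; 2 starts row 2. P = [[1, 3, 4], [2]].

So P = [[1, 3, 4], [2]].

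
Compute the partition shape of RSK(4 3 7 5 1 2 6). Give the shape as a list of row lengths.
Row-insert each entry into an empty tableau.

After inserting 4: P = [[4]].
After inserting 3: P = [[3], [4]].
After inserting 7: P = [[3, 7], [4]].
After inserting 5: P = [[3, 5], [4, 7]].
After inserting 1: P = [[1, 5], [3, 7], [4]].
After inserting 2: P = [[1, 2], [3, 5], [4, 7]].
After inserting 6: P = [[1, 2, 6], [3, 5], [4, 7]].

The final insertion tableau P = [[1, 2, 6], [3, 5], [4, 7]] has shape [3, 2, 2].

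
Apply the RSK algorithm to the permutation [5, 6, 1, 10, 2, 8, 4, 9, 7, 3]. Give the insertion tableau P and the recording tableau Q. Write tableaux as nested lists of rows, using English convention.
P = [[1, 2, 3, 7], [4, 6, 8, 9], [5], [10]], Q = [[1, 2, 4, 8], [3, 5, 6, 9], [7], [10]]

Insert each entry of the permutation into P by Schensted row insertion, recording in Q the position of each new cell.

Insert 5: appended to row 1. P = [[5]].
Insert 6: appended to row 1. P = [[5, 6]].
Insert 1: 1 bumps 5 from row 1; 5 starts row 2. P = [[1, 6], [5]].
Insert 10: appended to row 1. P = [[1, 6, 10], [5]].
Insert 2: 2 bumps 6 from row 1; 6 appends to row 2. P = [[1, 2, 10], [5, 6]].
Insert 8: 8 bumps 10 from row 1; 10 appends to row 2. P = [[1, 2, 8], [5, 6, 10]].
Insert 4: 4 bumps 8 from row 1; 8 bumps 10 from row 2; 10 starts row 3. P = [[1, 2, 4], [5, 6, 8], [10]].
Insert 9: appended to row 1. P = [[1, 2, 4, 9], [5, 6, 8], [10]].
Insert 7: 7 bumps 9 from row 1; 9 appends to row 2. P = [[1, 2, 4, 7], [5, 6, 8, 9], [10]].
Insert 3: 3 bumps 4 from row 1; 4 bumps 5 from row 2; 5 bumps 10 from row 3; 10 starts row 4. P = [[1, 2, 3, 7], [4, 6, 8, 9], [5], [10]].

So P = [[1, 2, 3, 7], [4, 6, 8, 9], [5], [10]], Q = [[1, 2, 4, 8], [3, 5, 6, 9], [7], [10]].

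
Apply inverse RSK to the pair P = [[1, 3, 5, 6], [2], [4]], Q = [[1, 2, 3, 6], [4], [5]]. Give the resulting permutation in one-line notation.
Reverse RSK: for i = n, n-1, ..., 1, locate i in Q, remove the corresponding corner cell from P, and reverse-bump its entry up through P; the value ejected from row 1 is w(i).

So w = 2 4 5 3 1 6.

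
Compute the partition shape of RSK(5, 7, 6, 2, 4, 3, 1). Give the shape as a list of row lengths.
Row-insert each entry into an empty tableau.

After inserting 5: P = [[5]].
After inserting 7: P = [[5, 7]].
After inserting 6: P = [[5, 6], [7]].
After inserting 2: P = [[2, 6], [5], [7]].
After inserting 4: P = [[2, 4], [5, 6], [7]].
After inserting 3: P = [[2, 3], [4, 6], [5], [7]].
After inserting 1: P = [[1, 3], [2, 6], [4], [5], [7]].

The final insertion tableau P = [[1, 3], [2, 6], [4], [5], [7]] has shape [2, 2, 1, 1, 1].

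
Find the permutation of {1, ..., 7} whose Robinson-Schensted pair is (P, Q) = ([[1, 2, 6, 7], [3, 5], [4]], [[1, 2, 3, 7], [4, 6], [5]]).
4 5 6 3 1 2 7

Reverse the RSK construction: for i from n down to 1, find the cell of Q containing i, remove the entry at that cell from P, and reverse-bump it up through P; the value ejected from row 1 is w(i).

Step i=7: Q has 7 at row 1, column 4; remove that cell from P, ejecting 7. So w(7) = 7. P is now [[1, 2, 6], [3, 5], [4]].
Step i=6: Q has 6 at row 2, column 2; remove 5 from row 2 of P and reverse-bump: 5 enters row 1 and ejects 2. So w(6) = 2. P is now [[1, 5, 6], [3], [4]].
Step i=5: Q has 5 at row 3, column 1; remove 4 from row 3 of P and reverse-bump: 4 enters row 2 and ejects 3; 3 enters row 1 and ejects 1. So w(5) = 1. P is now [[3, 5, 6], [4]].
Step i=4: Q has 4 at row 2, column 1; remove 4 from row 2 of P and reverse-bump: 4 enters row 1 and ejects 3. So w(4) = 3. P is now [[4, 5, 6]].
Step i=3: Q has 3 at row 1, column 3; remove that cell from P, ejecting 6. So w(3) = 6. P is now [[4, 5]].
Step i=2: Q has 2 at row 1, column 2; remove that cell from P, ejecting 5. So w(2) = 5. P is now [[4]].
Step i=1: Q has 1 at row 1, column 1; remove that cell from P, ejecting 4. So w(1) = 4. P is now [].

So w = 4 5 6 3 1 2 7.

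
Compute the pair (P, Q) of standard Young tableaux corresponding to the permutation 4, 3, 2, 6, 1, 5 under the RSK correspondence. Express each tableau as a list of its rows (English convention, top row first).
Insert each entry of the permutation into P by Schensted row insertion, recording in Q the position of each new cell.

After inserting 4: P = [[4]].
After inserting 3: P = [[3], [4]].
After inserting 2: P = [[2], [3], [4]].
After inserting 6: P = [[2, 6], [3], [4]].
After inserting 1: P = [[1, 6], [2], [3], [4]].
After inserting 5: P = [[1, 5], [2, 6], [3], [4]].

So P = [[1, 5], [2, 6], [3], [4]], Q = [[1, 4], [2, 6], [3], [5]].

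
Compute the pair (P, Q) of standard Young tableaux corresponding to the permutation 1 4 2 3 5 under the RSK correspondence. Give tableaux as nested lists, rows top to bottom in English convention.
Insert each entry of the permutation into P by Schensted row insertion, recording in Q the position of each new cell.

After inserting 1: P = [[1]].
After inserting 4: P = [[1, 4]].
After inserting 2: P = [[1, 2], [4]].
After inserting 3: P = [[1, 2, 3], [4]].
After inserting 5: P = [[1, 2, 3, 5], [4]].

So P = [[1, 2, 3, 5], [4]], Q = [[1, 2, 4, 5], [3]].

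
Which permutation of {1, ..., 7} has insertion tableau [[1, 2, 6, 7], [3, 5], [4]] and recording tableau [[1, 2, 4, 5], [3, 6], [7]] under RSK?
Reverse the RSK construction: for i from n down to 1, find the cell of Q containing i, remove the entry at that cell from P, and reverse-bump it up through P; the value ejected from row 1 is w(i).

Step i=7: Q has 7 at row 3, column 1; remove 4 from row 3 of P and reverse-bump: 4 enters row 2 and ejects 3; 3 enters row 1 and ejects 2. So w(7) = 2. P is now [[1, 3, 6, 7], [4, 5]].
Step i=6: Q has 6 at row 2, column 2; remove 5 from row 2 of P and reverse-bump: 5 enters row 1 and ejects 3. So w(6) = 3. P is now [[1, 5, 6, 7], [4]].
Step i=5: Q has 5 at row 1, column 4; remove that cell from P, ejecting 7. So w(5) = 7. P is now [[1, 5, 6], [4]].
Step i=4: Q has 4 at row 1, column 3; remove that cell from P, ejecting 6. So w(4) = 6. P is now [[1, 5], [4]].
Step i=3: Q has 3 at row 2, column 1; remove 4 from row 2 of P and reverse-bump: 4 enters row 1 and ejects 1. So w(3) = 1. P is now [[4, 5]].
Step i=2: Q has 2 at row 1, column 2; remove that cell from P, ejecting 5. So w(2) = 5. P is now [[4]].
Step i=1: Q has 1 at row 1, column 1; remove that cell from P, ejecting 4. So w(1) = 4. P is now [].

So w = 4 5 1 6 7 3 2.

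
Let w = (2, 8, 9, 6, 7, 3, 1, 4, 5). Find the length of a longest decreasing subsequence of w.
4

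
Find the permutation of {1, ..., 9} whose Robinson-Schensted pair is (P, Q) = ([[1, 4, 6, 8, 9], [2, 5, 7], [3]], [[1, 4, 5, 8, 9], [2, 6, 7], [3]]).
3 2 1 5 7 4 6 8 9

Reverse the RSK construction: for i from n down to 1, find the cell of Q containing i, remove the entry at that cell from P, and reverse-bump it up through P; the value ejected from row 1 is w(i).

Step i=9: Q has 9 at row 1, column 5; remove that cell from P, ejecting 9. So w(9) = 9. P is now [[1, 4, 6, 8], [2, 5, 7], [3]].
Step i=8: Q has 8 at row 1, column 4; remove that cell from P, ejecting 8. So w(8) = 8. P is now [[1, 4, 6], [2, 5, 7], [3]].
Step i=7: Q has 7 at row 2, column 3; remove 7 from row 2 of P and reverse-bump: 7 enters row 1 and ejects 6. So w(7) = 6. P is now [[1, 4, 7], [2, 5], [3]].
Step i=6: Q has 6 at row 2, column 2; remove 5 from row 2 of P and reverse-bump: 5 enters row 1 and ejects 4. So w(6) = 4. P is now [[1, 5, 7], [2], [3]].
Step i=5: Q has 5 at row 1, column 3; remove that cell from P, ejecting 7. So w(5) = 7. P is now [[1, 5], [2], [3]].
Step i=4: Q has 4 at row 1, column 2; remove that cell from P, ejecting 5. So w(4) = 5. P is now [[1], [2], [3]].
Step i=3: Q has 3 at row 3, column 1; remove 3 from row 3 of P and reverse-bump: 3 enters row 2 and ejects 2; 2 enters row 1 and ejects 1. So w(3) = 1. P is now [[2], [3]].
Step i=2: Q has 2 at row 2, column 1; remove 3 from row 2 of P and reverse-bump: 3 enters row 1 and ejects 2. So w(2) = 2. P is now [[3]].
Step i=1: Q has 1 at row 1, column 1; remove that cell from P, ejecting 3. So w(1) = 3. P is now [].

So w = 3 2 1 5 7 4 6 8 9.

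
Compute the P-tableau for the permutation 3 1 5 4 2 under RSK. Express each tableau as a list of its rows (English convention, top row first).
Insert 3: appended to row 1. P = [[3]].
Insert 1: 1 bumps 3 from row 1; 3 starts row 2. P = [[1], [3]].
Insert 5: appended to row 1. P = [[1, 5], [3]].
Insert 4: 4 bumps 5 from row 1; 5 appends to row 2. P = [[1, 4], [3, 5]].
Insert 2: 2 bumps 4 from row 1; 4 bumps 5 from row 2; 5 starts row 3. P = [[1, 2], [3, 4], [5]].

So P = [[1, 2], [3, 4], [5]].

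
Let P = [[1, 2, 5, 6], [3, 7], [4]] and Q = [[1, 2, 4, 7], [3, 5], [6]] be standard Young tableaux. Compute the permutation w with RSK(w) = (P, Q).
Reverse RSK: for i = n, n-1, ..., 1, locate i in Q, remove the corresponding corner cell from P, and reverse-bump its entry up through P; the value ejected from row 1 is w(i).

So w = 1 4 3 7 5 2 6.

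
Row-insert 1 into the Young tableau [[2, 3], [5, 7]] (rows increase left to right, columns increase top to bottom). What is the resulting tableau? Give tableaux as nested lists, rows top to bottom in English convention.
In row 1, 1 replaces 2 (the leftmost entry greater than 1); 2 is bumped to row 2. In row 2, 2 replaces 5 (the leftmost entry greater than 2); 5 is bumped to row 3. 5 starts a new row 3. The new tableau is [[1, 3], [2, 7], [5]].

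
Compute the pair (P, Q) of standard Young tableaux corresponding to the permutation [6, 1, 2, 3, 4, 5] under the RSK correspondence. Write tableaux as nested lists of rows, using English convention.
Insert each entry of the permutation into P by Schensted row insertion, recording in Q the position of each new cell.

After inserting 6: P = [[6]].
After inserting 1: P = [[1], [6]].
After inserting 2: P = [[1, 2], [6]].
After inserting 3: P = [[1, 2, 3], [6]].
After inserting 4: P = [[1, 2, 3, 4], [6]].
After inserting 5: P = [[1, 2, 3, 4, 5], [6]].

So P = [[1, 2, 3, 4, 5], [6]], Q = [[1, 3, 4, 5, 6], [2]].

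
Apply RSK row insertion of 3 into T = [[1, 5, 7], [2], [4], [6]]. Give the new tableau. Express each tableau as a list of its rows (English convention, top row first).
[[1, 3, 7], [2, 5], [4], [6]]

In row 1, 3 replaces 5 (the leftmost entry greater than 3); 5 is bumped to row 2. 5 is appended to row 2. The new tableau is [[1, 3, 7], [2, 5], [4], [6]].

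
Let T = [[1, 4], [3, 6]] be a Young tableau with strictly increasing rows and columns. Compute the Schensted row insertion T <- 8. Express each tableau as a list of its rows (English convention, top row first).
8 is larger than every entry of row 1, so it is appended to row 1. The new tableau is [[1, 4, 8], [3, 6]].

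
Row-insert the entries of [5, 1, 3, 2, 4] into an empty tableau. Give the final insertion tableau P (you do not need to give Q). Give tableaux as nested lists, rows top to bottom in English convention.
P = [[1, 2, 4], [3], [5]]

Insert 5: appended to row 1. P = [[5]].
Insert 1: 1 bumps 5 from row 1; 5 starts row 2. P = [[1], [5]].
Insert 3: appended to row 1. P = [[1, 3], [5]].
Insert 2: 2 bumps 3 from row 1; 3 bumps 5 from row 2; 5 starts row 3. P = [[1, 2], [3], [5]].
Insert 4: appended to row 1. P = [[1, 2, 4], [3], [5]].

So P = [[1, 2, 4], [3], [5]].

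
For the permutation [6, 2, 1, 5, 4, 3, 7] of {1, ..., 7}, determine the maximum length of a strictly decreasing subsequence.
4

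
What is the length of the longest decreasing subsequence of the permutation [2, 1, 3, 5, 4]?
2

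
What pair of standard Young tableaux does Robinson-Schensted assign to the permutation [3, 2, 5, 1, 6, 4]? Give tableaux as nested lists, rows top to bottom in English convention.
Insert each entry of the permutation into P by Schensted row insertion, recording in Q the position of each new cell.

Insert 3: appended to row 1. P = [[3]].
Insert 2: 2 bumps 3 from row 1; 3 starts row 2. P = [[2], [3]].
Insert 5: appended to row 1. P = [[2, 5], [3]].
Insert 1: 1 bumps 2 from row 1; 2 bumps 3 from row 2; 3 starts row 3. P = [[1, 5], [2], [3]].
Insert 6: appended to row 1. P = [[1, 5, 6], [2], [3]].
Insert 4: 4 bumps 5 from row 1; 5 appends to row 2. P = [[1, 4, 6], [2, 5], [3]].

So P = [[1, 4, 6], [2, 5], [3]], Q = [[1, 3, 5], [2, 6], [4]].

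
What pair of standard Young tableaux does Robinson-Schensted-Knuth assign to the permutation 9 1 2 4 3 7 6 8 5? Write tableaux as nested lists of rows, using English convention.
P = [[1, 2, 3, 5, 8], [4, 6], [7], [9]], Q = [[1, 3, 4, 6, 8], [2, 7], [5], [9]]

Insert each entry of the permutation into P by Schensted row insertion, recording in Q the position of each new cell.

After inserting 9: P = [[9]].
After inserting 1: P = [[1], [9]].
After inserting 2: P = [[1, 2], [9]].
After inserting 4: P = [[1, 2, 4], [9]].
After inserting 3: P = [[1, 2, 3], [4], [9]].
After inserting 7: P = [[1, 2, 3, 7], [4], [9]].
After inserting 6: P = [[1, 2, 3, 6], [4, 7], [9]].
After inserting 8: P = [[1, 2, 3, 6, 8], [4, 7], [9]].
After inserting 5: P = [[1, 2, 3, 5, 8], [4, 6], [7], [9]].

So P = [[1, 2, 3, 5, 8], [4, 6], [7], [9]], Q = [[1, 3, 4, 6, 8], [2, 7], [5], [9]].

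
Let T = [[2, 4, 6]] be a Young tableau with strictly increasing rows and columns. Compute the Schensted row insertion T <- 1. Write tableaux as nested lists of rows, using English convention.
In row 1, 1 replaces 2 (the leftmost entry greater than 1); 2 is bumped to row 2. 2 starts a new row 2. The new tableau is [[1, 4, 6], [2]].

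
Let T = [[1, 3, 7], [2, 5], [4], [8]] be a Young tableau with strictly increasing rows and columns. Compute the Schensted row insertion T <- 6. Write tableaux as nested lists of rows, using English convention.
[[1, 3, 6], [2, 5, 7], [4], [8]]

In row 1, 6 replaces 7 (the leftmost entry greater than 6); 7 is bumped to row 2. 7 is appended to row 2. The new tableau is [[1, 3, 6], [2, 5, 7], [4], [8]].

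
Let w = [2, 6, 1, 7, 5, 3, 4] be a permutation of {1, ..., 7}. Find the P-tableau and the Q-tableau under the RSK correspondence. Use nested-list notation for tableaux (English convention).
Insert each entry of the permutation into P by Schensted row insertion, recording in Q the position of each new cell.

Insert 2: appended to row 1. P = [[2]].
Insert 6: appended to row 1. P = [[2, 6]].
Insert 1: 1 bumps 2 from row 1; 2 starts row 2. P = [[1, 6], [2]].
Insert 7: appended to row 1. P = [[1, 6, 7], [2]].
Insert 5: 5 bumps 6 from row 1; 6 appends to row 2. P = [[1, 5, 7], [2, 6]].
Insert 3: 3 bumps 5 from row 1; 5 bumps 6 from row 2; 6 starts row 3. P = [[1, 3, 7], [2, 5], [6]].
Insert 4: 4 bumps 7 from row 1; 7 appends to row 2. P = [[1, 3, 4], [2, 5, 7], [6]].

So P = [[1, 3, 4], [2, 5, 7], [6]], Q = [[1, 2, 4], [3, 5, 7], [6]].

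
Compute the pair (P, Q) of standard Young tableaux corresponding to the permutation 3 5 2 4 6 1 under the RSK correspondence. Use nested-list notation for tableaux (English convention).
Insert each entry of the permutation into P by Schensted row insertion, recording in Q the position of each new cell.

Insert 3: appended to row 1. P = [[3]].
Insert 5: appended to row 1. P = [[3, 5]].
Insert 2: 2 bumps 3 from row 1; 3 starts row 2. P = [[2, 5], [3]].
Insert 4: 4 bumps 5 from row 1; 5 appends to row 2. P = [[2, 4], [3, 5]].
Insert 6: appended to row 1. P = [[2, 4, 6], [3, 5]].
Insert 1: 1 bumps 2 from row 1; 2 bumps 3 from row 2; 3 starts row 3. P = [[1, 4, 6], [2, 5], [3]].

So P = [[1, 4, 6], [2, 5], [3]], Q = [[1, 2, 5], [3, 4], [6]].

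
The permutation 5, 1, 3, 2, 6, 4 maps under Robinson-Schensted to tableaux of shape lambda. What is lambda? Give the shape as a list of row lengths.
[3, 2, 1]

Row-insert each entry into an empty tableau.

After inserting 5: P = [[5]].
After inserting 1: P = [[1], [5]].
After inserting 3: P = [[1, 3], [5]].
After inserting 2: P = [[1, 2], [3], [5]].
After inserting 6: P = [[1, 2, 6], [3], [5]].
After inserting 4: P = [[1, 2, 4], [3, 6], [5]].

The final insertion tableau P = [[1, 2, 4], [3, 6], [5]] has shape [3, 2, 1].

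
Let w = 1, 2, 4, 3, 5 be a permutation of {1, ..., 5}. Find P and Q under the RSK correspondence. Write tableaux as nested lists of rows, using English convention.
Insert each entry of the permutation into P by Schensted row insertion, recording in Q the position of each new cell.

Insert 1: appended to row 1. P = [[1]], Q = [[1]].
Insert 2: appended to row 1. P = [[1, 2]], Q = [[1, 2]].
Insert 4: appended to row 1. P = [[1, 2, 4]], Q = [[1, 2, 3]].
Insert 3: 3 bumps 4 from row 1; 4 starts row 2. P = [[1, 2, 3], [4]], Q = [[1, 2, 3], [4]].
Insert 5: appended to row 1. P = [[1, 2, 3, 5], [4]], Q = [[1, 2, 3, 5], [4]].

So P = [[1, 2, 3, 5], [4]], Q = [[1, 2, 3, 5], [4]].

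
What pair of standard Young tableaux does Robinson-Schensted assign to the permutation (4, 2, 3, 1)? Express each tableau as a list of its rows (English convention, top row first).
Insert each entry of the permutation into P by Schensted row insertion, recording in Q the position of each new cell.

Insert 4: appended to row 1. P = [[4]].
Insert 2: 2 bumps 4 from row 1; 4 starts row 2. P = [[2], [4]].
Insert 3: appended to row 1. P = [[2, 3], [4]].
Insert 1: 1 bumps 2 from row 1; 2 bumps 4 from row 2; 4 starts row 3. P = [[1, 3], [2], [4]].

So P = [[1, 3], [2], [4]], Q = [[1, 3], [2], [4]].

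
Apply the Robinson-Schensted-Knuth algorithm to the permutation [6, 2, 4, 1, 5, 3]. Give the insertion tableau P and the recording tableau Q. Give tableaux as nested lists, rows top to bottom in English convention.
P = [[1, 3, 5], [2, 4], [6]], Q = [[1, 3, 5], [2, 6], [4]]

Insert each entry of the permutation into P by Schensted row insertion, recording in Q the position of each new cell.

Insert 6: appended to row 1. P = [[6]].
Insert 2: 2 bumps 6 from row 1; 6 starts row 2. P = [[2], [6]].
Insert 4: appended to row 1. P = [[2, 4], [6]].
Insert 1: 1 bumps 2 from row 1; 2 bumps 6 from row 2; 6 starts row 3. P = [[1, 4], [2], [6]].
Insert 5: appended to row 1. P = [[1, 4, 5], [2], [6]].
Insert 3: 3 bumps 4 from row 1; 4 appends to row 2. P = [[1, 3, 5], [2, 4], [6]].

So P = [[1, 3, 5], [2, 4], [6]], Q = [[1, 3, 5], [2, 6], [4]].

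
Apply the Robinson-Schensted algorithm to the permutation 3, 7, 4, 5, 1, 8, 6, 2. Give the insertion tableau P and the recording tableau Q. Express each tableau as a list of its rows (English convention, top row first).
P = [[1, 2, 5, 6], [3, 4], [7, 8]], Q = [[1, 2, 4, 6], [3, 7], [5, 8]]

Insert each entry of the permutation into P by Schensted row insertion, recording in Q the position of each new cell.

Insert 3: appended to row 1. P = [[3]].
Insert 7: appended to row 1. P = [[3, 7]].
Insert 4: 4 bumps 7 from row 1; 7 starts row 2. P = [[3, 4], [7]].
Insert 5: appended to row 1. P = [[3, 4, 5], [7]].
Insert 1: 1 bumps 3 from row 1; 3 bumps 7 from row 2; 7 starts row 3. P = [[1, 4, 5], [3], [7]].
Insert 8: appended to row 1. P = [[1, 4, 5, 8], [3], [7]].
Insert 6: 6 bumps 8 from row 1; 8 appends to row 2. P = [[1, 4, 5, 6], [3, 8], [7]].
Insert 2: 2 bumps 4 from row 1; 4 bumps 8 from row 2; 8 appends to row 3. P = [[1, 2, 5, 6], [3, 4], [7, 8]].

So P = [[1, 2, 5, 6], [3, 4], [7, 8]], Q = [[1, 2, 4, 6], [3, 7], [5, 8]].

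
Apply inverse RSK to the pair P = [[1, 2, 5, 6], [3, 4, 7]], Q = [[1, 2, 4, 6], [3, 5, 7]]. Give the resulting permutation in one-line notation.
3 4 1 5 2 7 6

Reverse the RSK construction: for i from n down to 1, find the cell of Q containing i, remove the entry at that cell from P, and reverse-bump it up through P; the value ejected from row 1 is w(i).

Step i=7: Q has 7 at row 2, column 3; remove 7 from row 2 of P and reverse-bump: 7 enters row 1 and ejects 6. So w(7) = 6. P is now [[1, 2, 5, 7], [3, 4]].
Step i=6: Q has 6 at row 1, column 4; remove that cell from P, ejecting 7. So w(6) = 7. P is now [[1, 2, 5], [3, 4]].
Step i=5: Q has 5 at row 2, column 2; remove 4 from row 2 of P and reverse-bump: 4 enters row 1 and ejects 2. So w(5) = 2. P is now [[1, 4, 5], [3]].
Step i=4: Q has 4 at row 1, column 3; remove that cell from P, ejecting 5. So w(4) = 5. P is now [[1, 4], [3]].
Step i=3: Q has 3 at row 2, column 1; remove 3 from row 2 of P and reverse-bump: 3 enters row 1 and ejects 1. So w(3) = 1. P is now [[3, 4]].
Step i=2: Q has 2 at row 1, column 2; remove that cell from P, ejecting 4. So w(2) = 4. P is now [[3]].
Step i=1: Q has 1 at row 1, column 1; remove that cell from P, ejecting 3. So w(1) = 3. P is now [].

So w = 3 4 1 5 2 7 6.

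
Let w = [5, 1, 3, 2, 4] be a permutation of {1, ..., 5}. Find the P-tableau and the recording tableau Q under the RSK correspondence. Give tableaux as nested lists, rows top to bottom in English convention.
Insert each entry of the permutation into P by Schensted row insertion, recording in Q the position of each new cell.

After inserting 5: P = [[5]].
After inserting 1: P = [[1], [5]].
After inserting 3: P = [[1, 3], [5]].
After inserting 2: P = [[1, 2], [3], [5]].
After inserting 4: P = [[1, 2, 4], [3], [5]].

So P = [[1, 2, 4], [3], [5]], Q = [[1, 3, 5], [2], [4]].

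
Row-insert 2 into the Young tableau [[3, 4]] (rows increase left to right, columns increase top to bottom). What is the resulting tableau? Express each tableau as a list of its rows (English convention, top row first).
In row 1, 2 replaces 3 (the leftmost entry greater than 2); 3 is bumped to row 2. 3 starts a new row 2. The new tableau is [[2, 4], [3]].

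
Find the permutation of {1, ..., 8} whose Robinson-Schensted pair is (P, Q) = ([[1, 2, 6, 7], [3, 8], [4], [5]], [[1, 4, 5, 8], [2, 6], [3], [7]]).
5 4 1 3 8 6 2 7

Reverse the RSK construction: for i from n down to 1, find the cell of Q containing i, remove the entry at that cell from P, and reverse-bump it up through P; the value ejected from row 1 is w(i).

Step i=8: Q has 8 at row 1, column 4; remove that cell from P, ejecting 7. So w(8) = 7. P is now [[1, 2, 6], [3, 8], [4], [5]].
Step i=7: Q has 7 at row 4, column 1; remove 5 from row 4 of P and reverse-bump: 5 enters row 3 and ejects 4; 4 enters row 2 and ejects 3; 3 enters row 1 and ejects 2. So w(7) = 2. P is now [[1, 3, 6], [4, 8], [5]].
Step i=6: Q has 6 at row 2, column 2; remove 8 from row 2 of P and reverse-bump: 8 enters row 1 and ejects 6. So w(6) = 6. P is now [[1, 3, 8], [4], [5]].
Step i=5: Q has 5 at row 1, column 3; remove that cell from P, ejecting 8. So w(5) = 8. P is now [[1, 3], [4], [5]].
Step i=4: Q has 4 at row 1, column 2; remove that cell from P, ejecting 3. So w(4) = 3. P is now [[1], [4], [5]].
Step i=3: Q has 3 at row 3, column 1; remove 5 from row 3 of P and reverse-bump: 5 enters row 2 and ejects 4; 4 enters row 1 and ejects 1. So w(3) = 1. P is now [[4], [5]].
Step i=2: Q has 2 at row 2, column 1; remove 5 from row 2 of P and reverse-bump: 5 enters row 1 and ejects 4. So w(2) = 4. P is now [[5]].
Step i=1: Q has 1 at row 1, column 1; remove that cell from P, ejecting 5. So w(1) = 5. P is now [].

So w = 5 4 1 3 8 6 2 7.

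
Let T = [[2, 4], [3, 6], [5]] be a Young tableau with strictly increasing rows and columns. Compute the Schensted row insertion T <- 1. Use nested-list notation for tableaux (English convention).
[[1, 4], [2, 6], [3], [5]]

In row 1, 1 replaces 2 (the leftmost entry greater than 1); 2 is bumped to row 2. In row 2, 2 replaces 3 (the leftmost entry greater than 2); 3 is bumped to row 3. In row 3, 3 replaces 5 (the leftmost entry greater than 3); 5 is bumped to row 4. 5 starts a new row 4. The new tableau is [[1, 4], [2, 6], [3], [5]].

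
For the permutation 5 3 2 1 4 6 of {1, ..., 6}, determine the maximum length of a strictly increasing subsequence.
3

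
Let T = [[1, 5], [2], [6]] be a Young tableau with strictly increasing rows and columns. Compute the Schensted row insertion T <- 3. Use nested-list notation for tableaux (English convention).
[[1, 3], [2, 5], [6]]

In row 1, 3 replaces 5 (the leftmost entry greater than 3); 5 is bumped to row 2. 5 is appended to row 2. The new tableau is [[1, 3], [2, 5], [6]].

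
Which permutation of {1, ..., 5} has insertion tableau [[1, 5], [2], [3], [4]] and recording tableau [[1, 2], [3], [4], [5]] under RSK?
Reverse the RSK construction: for i from n down to 1, find the cell of Q containing i, remove the entry at that cell from P, and reverse-bump it up through P; the value ejected from row 1 is w(i).

Step i=5: Q has 5 at row 4, column 1; remove 4 from row 4 of P and reverse-bump: 4 enters row 3 and ejects 3; 3 enters row 2 and ejects 2; 2 enters row 1 and ejects 1. So w(5) = 1. P is now [[2, 5], [3], [4]].
Step i=4: Q has 4 at row 3, column 1; remove 4 from row 3 of P and reverse-bump: 4 enters row 2 and ejects 3; 3 enters row 1 and ejects 2. So w(4) = 2. P is now [[3, 5], [4]].
Step i=3: Q has 3 at row 2, column 1; remove 4 from row 2 of P and reverse-bump: 4 enters row 1 and ejects 3. So w(3) = 3. P is now [[4, 5]].
Step i=2: Q has 2 at row 1, column 2; remove that cell from P, ejecting 5. So w(2) = 5. P is now [[4]].
Step i=1: Q has 1 at row 1, column 1; remove that cell from P, ejecting 4. So w(1) = 4. P is now [].

So w = 4 5 3 2 1.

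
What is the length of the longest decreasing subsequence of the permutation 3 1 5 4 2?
3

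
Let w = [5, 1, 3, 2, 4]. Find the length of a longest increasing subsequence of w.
3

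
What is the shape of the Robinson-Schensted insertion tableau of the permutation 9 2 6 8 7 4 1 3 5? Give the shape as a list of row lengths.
Row-insert each entry into an empty tableau.

After inserting 9: P = [[9]].
After inserting 2: P = [[2], [9]].
After inserting 6: P = [[2, 6], [9]].
After inserting 8: P = [[2, 6, 8], [9]].
After inserting 7: P = [[2, 6, 7], [8], [9]].
After inserting 4: P = [[2, 4, 7], [6], [8], [9]].
After inserting 1: P = [[1, 4, 7], [2], [6], [8], [9]].
After inserting 3: P = [[1, 3, 7], [2, 4], [6], [8], [9]].
After inserting 5: P = [[1, 3, 5], [2, 4, 7], [6], [8], [9]].

The final insertion tableau P = [[1, 3, 5], [2, 4, 7], [6], [8], [9]] has shape [3, 3, 1, 1, 1].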